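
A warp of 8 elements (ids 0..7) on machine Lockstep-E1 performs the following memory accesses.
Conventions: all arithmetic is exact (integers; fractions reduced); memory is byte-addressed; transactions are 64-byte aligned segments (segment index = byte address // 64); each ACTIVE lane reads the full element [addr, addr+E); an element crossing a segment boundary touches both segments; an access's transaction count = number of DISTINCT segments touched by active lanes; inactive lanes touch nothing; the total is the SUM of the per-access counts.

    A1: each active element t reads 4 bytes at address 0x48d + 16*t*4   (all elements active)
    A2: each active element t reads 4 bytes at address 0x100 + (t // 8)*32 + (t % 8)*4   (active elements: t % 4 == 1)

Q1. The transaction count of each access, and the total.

A1: 8 transactions
A2: 1 transaction

Answer: 8,1; total 9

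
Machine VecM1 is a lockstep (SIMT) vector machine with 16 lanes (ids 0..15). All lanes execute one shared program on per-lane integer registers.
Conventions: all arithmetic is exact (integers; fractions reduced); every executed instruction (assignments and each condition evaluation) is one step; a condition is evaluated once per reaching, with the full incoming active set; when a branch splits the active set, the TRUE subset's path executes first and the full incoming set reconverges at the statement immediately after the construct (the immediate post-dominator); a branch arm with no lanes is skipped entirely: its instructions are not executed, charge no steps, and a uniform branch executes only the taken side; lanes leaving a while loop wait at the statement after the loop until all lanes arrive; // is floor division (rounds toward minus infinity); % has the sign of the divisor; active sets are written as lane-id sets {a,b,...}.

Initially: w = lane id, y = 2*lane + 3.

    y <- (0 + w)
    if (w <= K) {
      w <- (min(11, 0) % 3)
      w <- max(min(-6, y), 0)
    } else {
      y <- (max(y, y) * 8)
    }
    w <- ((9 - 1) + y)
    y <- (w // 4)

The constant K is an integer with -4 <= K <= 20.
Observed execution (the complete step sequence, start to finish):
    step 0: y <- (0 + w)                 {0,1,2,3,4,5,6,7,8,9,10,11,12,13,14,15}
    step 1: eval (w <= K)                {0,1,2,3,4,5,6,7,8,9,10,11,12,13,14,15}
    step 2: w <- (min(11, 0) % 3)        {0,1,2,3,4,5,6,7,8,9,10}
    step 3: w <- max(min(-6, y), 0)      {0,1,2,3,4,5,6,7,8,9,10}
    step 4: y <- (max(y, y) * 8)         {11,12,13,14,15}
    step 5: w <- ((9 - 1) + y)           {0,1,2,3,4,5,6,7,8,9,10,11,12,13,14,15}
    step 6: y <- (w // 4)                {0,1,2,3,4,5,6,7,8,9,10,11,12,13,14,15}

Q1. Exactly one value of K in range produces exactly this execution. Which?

Answer: K = 10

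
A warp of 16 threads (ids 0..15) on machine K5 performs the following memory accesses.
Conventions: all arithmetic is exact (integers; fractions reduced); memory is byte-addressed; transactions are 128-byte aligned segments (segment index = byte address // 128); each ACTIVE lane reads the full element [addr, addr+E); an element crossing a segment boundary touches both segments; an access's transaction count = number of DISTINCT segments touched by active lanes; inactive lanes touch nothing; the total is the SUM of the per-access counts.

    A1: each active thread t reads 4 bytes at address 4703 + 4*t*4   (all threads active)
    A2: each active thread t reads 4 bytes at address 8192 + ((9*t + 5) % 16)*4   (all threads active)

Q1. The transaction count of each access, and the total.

A1: 3 transactions
A2: 1 transaction

Answer: 3,1; total 4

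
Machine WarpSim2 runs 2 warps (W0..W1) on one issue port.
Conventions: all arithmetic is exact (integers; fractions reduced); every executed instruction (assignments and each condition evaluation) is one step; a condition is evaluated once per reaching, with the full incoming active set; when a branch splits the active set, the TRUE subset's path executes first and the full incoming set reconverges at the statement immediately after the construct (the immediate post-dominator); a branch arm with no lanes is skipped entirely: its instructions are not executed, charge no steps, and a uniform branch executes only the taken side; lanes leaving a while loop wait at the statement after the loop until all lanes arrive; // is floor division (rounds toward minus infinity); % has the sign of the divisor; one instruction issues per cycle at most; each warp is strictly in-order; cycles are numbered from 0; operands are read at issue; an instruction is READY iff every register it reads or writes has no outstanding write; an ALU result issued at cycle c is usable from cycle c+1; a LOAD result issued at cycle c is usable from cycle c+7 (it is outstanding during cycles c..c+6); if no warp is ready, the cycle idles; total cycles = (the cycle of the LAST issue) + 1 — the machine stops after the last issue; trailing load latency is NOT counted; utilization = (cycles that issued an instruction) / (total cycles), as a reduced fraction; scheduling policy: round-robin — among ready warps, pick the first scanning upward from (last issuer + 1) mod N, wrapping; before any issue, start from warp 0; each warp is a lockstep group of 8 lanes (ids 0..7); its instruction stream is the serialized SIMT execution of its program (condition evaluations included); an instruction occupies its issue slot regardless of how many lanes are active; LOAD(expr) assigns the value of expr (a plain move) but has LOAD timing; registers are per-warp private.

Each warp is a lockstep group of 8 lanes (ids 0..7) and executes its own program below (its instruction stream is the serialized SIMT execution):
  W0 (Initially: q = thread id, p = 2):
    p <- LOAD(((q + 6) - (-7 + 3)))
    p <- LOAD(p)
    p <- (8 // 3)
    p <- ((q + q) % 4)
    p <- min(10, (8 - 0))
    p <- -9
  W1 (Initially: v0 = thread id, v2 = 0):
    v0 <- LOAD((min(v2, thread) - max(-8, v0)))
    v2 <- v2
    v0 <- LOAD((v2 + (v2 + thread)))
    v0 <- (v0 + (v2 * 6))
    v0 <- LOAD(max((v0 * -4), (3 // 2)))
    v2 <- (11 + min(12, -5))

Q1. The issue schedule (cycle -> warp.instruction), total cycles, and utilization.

cycle 0: W0.I0
cycle 1: W1.I0
cycle 2: W1.I1
cycle 3: idle
cycle 4: idle
cycle 5: idle
cycle 6: idle
cycle 7: W0.I1
cycle 8: W1.I2
cycle 9: idle
cycle 10: idle
cycle 11: idle
cycle 12: idle
cycle 13: idle
cycle 14: W0.I2
cycle 15: W1.I3
cycle 16: W0.I3
cycle 17: W1.I4
cycle 18: W0.I4
cycle 19: W1.I5
cycle 20: W0.I5

Answer: 21 cycles, utilization 4/7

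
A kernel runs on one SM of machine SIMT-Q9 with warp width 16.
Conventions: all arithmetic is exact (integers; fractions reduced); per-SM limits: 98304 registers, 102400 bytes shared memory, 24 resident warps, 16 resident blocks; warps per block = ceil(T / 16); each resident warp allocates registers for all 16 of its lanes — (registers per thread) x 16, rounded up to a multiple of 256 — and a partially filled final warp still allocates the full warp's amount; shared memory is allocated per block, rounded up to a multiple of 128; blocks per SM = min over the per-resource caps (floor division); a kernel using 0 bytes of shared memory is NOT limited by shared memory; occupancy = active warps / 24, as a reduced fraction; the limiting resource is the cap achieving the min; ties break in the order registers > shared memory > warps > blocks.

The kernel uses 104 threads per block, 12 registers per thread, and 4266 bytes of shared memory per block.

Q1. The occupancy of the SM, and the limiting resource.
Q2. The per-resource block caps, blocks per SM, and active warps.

Answer: occupancy 7/8, limited by warps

registers: 54 blocks
shared memory: 23 blocks
warps: 3 blocks
blocks: 16 blocks

Answer: 3 blocks, 21 active warps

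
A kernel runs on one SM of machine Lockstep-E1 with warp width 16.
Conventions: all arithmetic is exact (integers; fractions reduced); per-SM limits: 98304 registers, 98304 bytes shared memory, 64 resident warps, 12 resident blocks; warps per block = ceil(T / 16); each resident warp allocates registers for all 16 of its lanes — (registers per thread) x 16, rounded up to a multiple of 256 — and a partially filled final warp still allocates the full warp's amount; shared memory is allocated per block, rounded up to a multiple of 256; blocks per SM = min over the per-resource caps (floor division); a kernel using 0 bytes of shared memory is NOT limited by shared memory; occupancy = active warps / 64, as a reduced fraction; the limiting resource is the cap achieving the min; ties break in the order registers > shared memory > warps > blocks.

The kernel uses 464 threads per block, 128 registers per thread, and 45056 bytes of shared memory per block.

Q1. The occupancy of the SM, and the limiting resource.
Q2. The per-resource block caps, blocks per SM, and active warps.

Answer: occupancy 29/64, limited by registers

registers: 1 block
shared memory: 2 blocks
warps: 2 blocks
blocks: 12 blocks

Answer: 1 block, 29 active warps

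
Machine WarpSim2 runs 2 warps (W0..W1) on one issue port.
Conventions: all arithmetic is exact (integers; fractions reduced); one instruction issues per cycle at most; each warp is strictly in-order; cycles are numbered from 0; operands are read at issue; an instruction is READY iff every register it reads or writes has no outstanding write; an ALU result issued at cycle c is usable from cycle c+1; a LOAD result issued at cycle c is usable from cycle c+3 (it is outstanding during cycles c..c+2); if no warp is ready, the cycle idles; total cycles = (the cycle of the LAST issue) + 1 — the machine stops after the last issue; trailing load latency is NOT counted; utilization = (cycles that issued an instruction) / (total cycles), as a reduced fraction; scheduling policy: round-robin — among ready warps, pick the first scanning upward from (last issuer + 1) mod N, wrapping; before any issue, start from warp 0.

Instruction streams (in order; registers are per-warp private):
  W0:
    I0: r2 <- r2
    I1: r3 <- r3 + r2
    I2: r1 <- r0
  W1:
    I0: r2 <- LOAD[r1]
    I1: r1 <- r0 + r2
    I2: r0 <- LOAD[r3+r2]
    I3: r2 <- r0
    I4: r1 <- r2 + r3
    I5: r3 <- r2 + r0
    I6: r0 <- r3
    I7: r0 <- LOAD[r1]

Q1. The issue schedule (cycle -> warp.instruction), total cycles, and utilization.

cycle 0: W0.I0
cycle 1: W1.I0
cycle 2: W0.I1
cycle 3: W0.I2
cycle 4: W1.I1
cycle 5: W1.I2
cycle 6: idle
cycle 7: idle
cycle 8: W1.I3
cycle 9: W1.I4
cycle 10: W1.I5
cycle 11: W1.I6
cycle 12: W1.I7

Answer: 13 cycles, utilization 11/13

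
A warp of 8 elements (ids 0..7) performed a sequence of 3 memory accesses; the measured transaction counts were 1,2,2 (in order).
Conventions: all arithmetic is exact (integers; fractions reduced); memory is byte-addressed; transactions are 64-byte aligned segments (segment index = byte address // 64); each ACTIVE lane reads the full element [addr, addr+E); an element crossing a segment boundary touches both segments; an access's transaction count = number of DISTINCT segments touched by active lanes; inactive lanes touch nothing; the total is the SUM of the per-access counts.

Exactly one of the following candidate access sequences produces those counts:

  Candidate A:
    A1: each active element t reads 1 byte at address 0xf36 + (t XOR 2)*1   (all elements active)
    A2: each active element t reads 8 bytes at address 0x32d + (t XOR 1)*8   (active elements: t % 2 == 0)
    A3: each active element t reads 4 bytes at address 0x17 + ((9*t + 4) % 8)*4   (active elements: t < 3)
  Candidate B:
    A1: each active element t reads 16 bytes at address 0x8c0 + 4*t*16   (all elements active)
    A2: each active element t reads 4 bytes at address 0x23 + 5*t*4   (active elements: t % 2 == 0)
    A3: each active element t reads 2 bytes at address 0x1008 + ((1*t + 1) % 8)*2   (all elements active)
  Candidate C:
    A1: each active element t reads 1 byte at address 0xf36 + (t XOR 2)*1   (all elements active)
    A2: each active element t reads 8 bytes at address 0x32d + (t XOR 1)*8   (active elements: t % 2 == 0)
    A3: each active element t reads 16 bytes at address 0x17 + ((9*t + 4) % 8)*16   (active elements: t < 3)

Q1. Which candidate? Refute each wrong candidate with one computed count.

A: A3 gives 1 transaction, not 2
B: A1 gives 8 transactions, not 1
C: all counts match (1,2,2)

Answer: C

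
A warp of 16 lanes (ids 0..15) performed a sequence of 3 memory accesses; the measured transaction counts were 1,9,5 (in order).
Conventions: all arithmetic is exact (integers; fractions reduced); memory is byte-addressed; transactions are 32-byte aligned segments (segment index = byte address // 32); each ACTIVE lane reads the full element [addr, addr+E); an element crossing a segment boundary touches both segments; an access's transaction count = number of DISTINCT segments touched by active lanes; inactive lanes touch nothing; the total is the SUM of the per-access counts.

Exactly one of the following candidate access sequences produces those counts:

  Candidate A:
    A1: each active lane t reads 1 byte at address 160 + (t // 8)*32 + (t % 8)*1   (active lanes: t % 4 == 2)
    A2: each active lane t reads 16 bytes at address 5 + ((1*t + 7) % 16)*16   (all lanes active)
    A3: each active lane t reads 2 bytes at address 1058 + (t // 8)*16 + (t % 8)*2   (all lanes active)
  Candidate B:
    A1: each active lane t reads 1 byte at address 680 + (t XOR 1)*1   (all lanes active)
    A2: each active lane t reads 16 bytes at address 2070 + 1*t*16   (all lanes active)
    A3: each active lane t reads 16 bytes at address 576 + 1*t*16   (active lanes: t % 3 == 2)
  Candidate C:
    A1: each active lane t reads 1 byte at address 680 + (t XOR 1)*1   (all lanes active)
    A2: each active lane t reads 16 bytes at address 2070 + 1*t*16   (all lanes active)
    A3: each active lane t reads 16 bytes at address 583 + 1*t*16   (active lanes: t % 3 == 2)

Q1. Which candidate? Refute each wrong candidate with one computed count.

A: A1 gives 2 transactions, not 1
C: A3 gives 7 transactions, not 5
B: all counts match (1,9,5)

Answer: B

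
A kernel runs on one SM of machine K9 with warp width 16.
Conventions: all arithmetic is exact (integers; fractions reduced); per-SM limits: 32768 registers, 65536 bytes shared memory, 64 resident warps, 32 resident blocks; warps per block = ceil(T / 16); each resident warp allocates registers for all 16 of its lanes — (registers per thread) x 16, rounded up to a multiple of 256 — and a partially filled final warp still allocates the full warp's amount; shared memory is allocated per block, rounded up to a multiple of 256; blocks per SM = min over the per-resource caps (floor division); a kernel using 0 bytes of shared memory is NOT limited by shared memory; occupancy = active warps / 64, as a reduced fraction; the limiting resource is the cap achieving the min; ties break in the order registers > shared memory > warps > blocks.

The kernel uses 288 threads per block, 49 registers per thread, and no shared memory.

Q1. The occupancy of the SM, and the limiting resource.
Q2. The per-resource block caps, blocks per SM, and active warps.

Answer: occupancy 9/32, limited by registers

registers: 1 block
shared memory: no limit (kernel uses none)
warps: 3 blocks
blocks: 32 blocks

Answer: 1 block, 18 active warps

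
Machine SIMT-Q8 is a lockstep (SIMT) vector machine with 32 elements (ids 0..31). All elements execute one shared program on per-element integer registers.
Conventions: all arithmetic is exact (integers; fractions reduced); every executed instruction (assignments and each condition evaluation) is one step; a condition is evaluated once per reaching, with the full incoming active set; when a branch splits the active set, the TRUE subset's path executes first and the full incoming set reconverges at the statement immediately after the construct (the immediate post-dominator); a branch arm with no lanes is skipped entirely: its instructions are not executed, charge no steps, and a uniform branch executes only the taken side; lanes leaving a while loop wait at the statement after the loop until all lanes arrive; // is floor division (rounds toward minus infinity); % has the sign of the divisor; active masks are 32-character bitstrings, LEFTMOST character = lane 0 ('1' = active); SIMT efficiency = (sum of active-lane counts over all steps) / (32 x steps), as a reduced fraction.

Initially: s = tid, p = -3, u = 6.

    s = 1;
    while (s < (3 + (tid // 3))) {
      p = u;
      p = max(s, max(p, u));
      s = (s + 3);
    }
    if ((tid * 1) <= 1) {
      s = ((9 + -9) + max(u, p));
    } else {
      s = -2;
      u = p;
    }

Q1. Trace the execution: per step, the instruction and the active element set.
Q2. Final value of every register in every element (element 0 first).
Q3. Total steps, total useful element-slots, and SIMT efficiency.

step 0: s <- 1                       11111111111111111111111111111111
step 1: eval (s < (3 + (tid // 3)))  11111111111111111111111111111111
step 2: p <- u                       11111111111111111111111111111111
step 3: p <- max(s, max(p, u))       11111111111111111111111111111111
step 4: s <- (s + 3)                 11111111111111111111111111111111
step 5: eval (s < (3 + (tid // 3)))  11111111111111111111111111111111
step 6: p <- u                       00000011111111111111111111111111
step 7: p <- max(s, max(p, u))       00000011111111111111111111111111
step 8: s <- (s + 3)                 00000011111111111111111111111111
step 9: eval (s < (3 + (tid // 3)))  00000011111111111111111111111111
step 10: p <- u                       00000000000000011111111111111111
step 11: p <- max(s, max(p, u))       00000000000000011111111111111111
step 12: s <- (s + 3)                 00000000000000011111111111111111
step 13: eval (s < (3 + (tid // 3)))  00000000000000011111111111111111
step 14: p <- u                       00000000000000000000000011111111
step 15: p <- max(s, max(p, u))       00000000000000000000000011111111
step 16: s <- (s + 3)                 00000000000000000000000011111111
step 17: eval (s < (3 + (tid // 3)))  00000000000000000000000011111111
step 18: eval ((tid * 1) <= 1)        11111111111111111111111111111111
step 19: s <- ((9 + -9) + max(u, p))  11000000000000000000000000000000
step 20: s <- -2                      00111111111111111111111111111111
step 21: u <- p                       00111111111111111111111111111111

Answer: 22 steps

s: 6,6,-2,-2,-2,-2,-2,-2,-2,-2,-2,-2,-2,-2,-2,-2,-2,-2,-2,-2,-2,-2,-2,-2,-2,-2,-2,-2,-2,-2,-2,-2
p: 6,6,6,6,6,6,6,6,6,6,6,6,6,6,6,7,7,7,7,7,7,7,7,7,10,10,10,10,10,10,10,10
u: 6,6,6,6,6,6,6,6,6,6,6,6,6,6,6,7,7,7,7,7,7,7,7,7,10,10,10,10,10,10,10,10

steps = 22; useful = 490; efficiency = 490/704 = 245/352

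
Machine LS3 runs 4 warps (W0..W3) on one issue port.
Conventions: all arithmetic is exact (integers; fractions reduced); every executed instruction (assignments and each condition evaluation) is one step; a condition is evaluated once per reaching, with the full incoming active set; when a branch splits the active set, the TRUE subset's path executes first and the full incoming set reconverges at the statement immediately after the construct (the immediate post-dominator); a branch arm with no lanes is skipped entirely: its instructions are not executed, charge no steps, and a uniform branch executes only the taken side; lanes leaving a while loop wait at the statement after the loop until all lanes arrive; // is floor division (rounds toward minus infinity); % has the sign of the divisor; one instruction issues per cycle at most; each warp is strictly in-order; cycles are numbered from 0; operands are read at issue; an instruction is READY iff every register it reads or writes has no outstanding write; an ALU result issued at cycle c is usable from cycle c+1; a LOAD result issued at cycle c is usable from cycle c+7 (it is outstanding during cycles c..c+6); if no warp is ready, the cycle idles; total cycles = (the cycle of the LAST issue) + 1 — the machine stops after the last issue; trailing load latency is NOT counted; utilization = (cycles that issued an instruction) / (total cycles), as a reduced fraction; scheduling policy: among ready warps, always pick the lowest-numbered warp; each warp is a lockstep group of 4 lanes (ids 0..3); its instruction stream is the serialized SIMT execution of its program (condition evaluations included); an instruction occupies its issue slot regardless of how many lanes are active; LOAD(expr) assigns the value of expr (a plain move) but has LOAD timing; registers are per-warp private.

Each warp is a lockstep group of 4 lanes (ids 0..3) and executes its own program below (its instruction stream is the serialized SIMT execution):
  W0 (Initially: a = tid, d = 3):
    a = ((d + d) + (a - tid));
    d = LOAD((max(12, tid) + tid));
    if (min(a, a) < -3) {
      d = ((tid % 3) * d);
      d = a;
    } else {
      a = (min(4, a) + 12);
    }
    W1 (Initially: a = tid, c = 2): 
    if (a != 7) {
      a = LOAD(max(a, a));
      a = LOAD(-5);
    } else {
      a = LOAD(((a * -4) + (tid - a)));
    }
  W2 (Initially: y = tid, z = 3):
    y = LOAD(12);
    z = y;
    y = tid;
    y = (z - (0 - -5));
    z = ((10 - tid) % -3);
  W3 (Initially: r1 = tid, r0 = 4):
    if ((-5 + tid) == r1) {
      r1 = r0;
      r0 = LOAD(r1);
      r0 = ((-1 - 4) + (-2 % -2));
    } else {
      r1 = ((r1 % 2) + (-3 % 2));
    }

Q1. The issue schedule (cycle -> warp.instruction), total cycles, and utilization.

cycle 0: W0.I0
cycle 1: W0.I1
cycle 2: W0.I2
cycle 3: W0.I3
cycle 4: W1.I0
cycle 5: W1.I1
cycle 6: W2.I0
cycle 7: W3.I0
cycle 8: W3.I1
cycle 9: idle
cycle 10: idle
cycle 11: idle
cycle 12: W1.I2
cycle 13: W2.I1
cycle 14: W2.I2
cycle 15: W2.I3
cycle 16: W2.I4

Answer: 17 cycles, utilization 14/17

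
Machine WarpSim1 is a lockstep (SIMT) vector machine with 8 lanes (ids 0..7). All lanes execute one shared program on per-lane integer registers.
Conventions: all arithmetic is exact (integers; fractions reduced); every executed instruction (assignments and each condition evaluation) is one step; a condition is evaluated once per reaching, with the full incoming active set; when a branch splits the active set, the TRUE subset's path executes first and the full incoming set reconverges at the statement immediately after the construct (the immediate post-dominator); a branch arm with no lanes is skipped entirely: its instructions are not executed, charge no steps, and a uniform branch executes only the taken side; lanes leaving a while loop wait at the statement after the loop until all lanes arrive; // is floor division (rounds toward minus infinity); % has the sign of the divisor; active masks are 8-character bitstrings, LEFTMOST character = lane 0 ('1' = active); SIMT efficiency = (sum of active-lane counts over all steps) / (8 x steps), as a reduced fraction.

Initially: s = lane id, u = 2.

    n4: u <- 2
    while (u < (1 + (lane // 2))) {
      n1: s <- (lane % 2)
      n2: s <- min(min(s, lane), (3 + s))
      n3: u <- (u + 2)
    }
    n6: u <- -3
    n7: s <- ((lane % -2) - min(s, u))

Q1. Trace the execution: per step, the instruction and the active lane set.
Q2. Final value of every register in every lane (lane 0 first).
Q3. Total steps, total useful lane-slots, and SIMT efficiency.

step 0: u <- 2                       11111111
step 1: eval (u < (1 + (lane // 2))) 11111111
step 2: s <- (lane % 2)              00001111
step 3: s <- min(min(s, lane), (3 + s)) 00001111
step 4: u <- (u + 2)                 00001111
step 5: eval (u < (1 + (lane // 2))) 00001111
step 6: u <- -3                      11111111
step 7: s <- ((lane % -2) - min(s, u)) 11111111

Answer: 8 steps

s: 3,2,3,2,3,2,3,2
u: -3,-3,-3,-3,-3,-3,-3,-3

steps = 8; useful = 48; efficiency = 48/64 = 3/4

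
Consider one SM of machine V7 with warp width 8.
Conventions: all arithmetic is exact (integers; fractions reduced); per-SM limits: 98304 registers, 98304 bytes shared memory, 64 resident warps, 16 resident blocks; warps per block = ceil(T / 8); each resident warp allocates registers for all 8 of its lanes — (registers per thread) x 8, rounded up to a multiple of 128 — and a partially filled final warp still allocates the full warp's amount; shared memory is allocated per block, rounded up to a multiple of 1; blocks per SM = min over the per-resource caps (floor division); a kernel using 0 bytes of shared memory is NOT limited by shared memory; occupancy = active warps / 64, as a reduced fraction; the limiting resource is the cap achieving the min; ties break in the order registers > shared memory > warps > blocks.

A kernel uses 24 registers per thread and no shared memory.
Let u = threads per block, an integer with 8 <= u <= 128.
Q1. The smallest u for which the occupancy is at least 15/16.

Answer: u = 25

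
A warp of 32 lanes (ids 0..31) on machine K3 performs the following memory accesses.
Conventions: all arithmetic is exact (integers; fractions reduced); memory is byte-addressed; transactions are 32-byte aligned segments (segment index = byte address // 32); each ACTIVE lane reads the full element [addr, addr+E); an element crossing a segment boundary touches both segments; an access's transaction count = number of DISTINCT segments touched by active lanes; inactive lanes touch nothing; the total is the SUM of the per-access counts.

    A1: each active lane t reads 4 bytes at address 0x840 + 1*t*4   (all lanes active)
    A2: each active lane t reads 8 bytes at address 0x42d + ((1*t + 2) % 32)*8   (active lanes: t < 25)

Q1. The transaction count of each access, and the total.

A1: 4 transactions
A2: 8 transactions

Answer: 4,8; total 12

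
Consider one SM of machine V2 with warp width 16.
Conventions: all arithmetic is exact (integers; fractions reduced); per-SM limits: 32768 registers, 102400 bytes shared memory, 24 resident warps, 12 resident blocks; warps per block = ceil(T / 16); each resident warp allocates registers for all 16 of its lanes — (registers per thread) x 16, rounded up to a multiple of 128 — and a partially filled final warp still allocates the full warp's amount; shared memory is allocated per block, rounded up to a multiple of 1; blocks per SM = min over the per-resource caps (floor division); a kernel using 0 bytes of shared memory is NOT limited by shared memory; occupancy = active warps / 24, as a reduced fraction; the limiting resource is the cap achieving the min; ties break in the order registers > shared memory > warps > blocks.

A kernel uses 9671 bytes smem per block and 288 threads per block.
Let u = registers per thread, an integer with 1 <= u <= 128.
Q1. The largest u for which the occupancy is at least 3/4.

Answer: u = 112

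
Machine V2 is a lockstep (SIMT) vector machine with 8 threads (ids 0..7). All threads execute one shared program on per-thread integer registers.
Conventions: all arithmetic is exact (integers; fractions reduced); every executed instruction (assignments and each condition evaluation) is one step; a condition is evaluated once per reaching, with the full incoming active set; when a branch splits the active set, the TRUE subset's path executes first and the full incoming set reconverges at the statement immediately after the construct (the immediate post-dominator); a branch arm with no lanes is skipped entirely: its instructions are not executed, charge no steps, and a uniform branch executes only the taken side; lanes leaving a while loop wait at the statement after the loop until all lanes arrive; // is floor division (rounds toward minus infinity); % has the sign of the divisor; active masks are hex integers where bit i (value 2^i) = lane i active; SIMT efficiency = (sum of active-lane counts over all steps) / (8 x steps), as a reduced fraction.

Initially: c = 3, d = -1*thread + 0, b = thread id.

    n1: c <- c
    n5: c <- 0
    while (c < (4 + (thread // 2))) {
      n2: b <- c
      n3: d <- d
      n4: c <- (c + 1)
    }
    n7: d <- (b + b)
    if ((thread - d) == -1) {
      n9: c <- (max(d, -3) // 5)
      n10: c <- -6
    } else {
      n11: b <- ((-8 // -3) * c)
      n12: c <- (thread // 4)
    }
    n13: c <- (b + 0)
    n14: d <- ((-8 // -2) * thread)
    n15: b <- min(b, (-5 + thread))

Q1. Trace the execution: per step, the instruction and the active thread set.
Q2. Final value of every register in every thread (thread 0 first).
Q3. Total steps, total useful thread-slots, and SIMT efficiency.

step 0: c <- c                       0xff
step 1: c <- 0                       0xff
step 2: eval (c < (4 + (thread // 2))) 0xff
step 3: b <- c                       0xff
step 4: d <- d                       0xff
step 5: c <- (c + 1)                 0xff
step 6: eval (c < (4 + (thread // 2))) 0xff
step 7: b <- c                       0xff
step 8: d <- d                       0xff
step 9: c <- (c + 1)                 0xff
step 10: eval (c < (4 + (thread // 2))) 0xff
step 11: b <- c                       0xff
step 12: d <- d                       0xff
step 13: c <- (c + 1)                 0xff
step 14: eval (c < (4 + (thread // 2))) 0xff
step 15: b <- c                       0xff
step 16: d <- d                       0xff
step 17: c <- (c + 1)                 0xff
step 18: eval (c < (4 + (thread // 2))) 0xff
step 19: b <- c                       0xfc
step 20: d <- d                       0xfc
step 21: c <- (c + 1)                 0xfc
step 22: eval (c < (4 + (thread // 2))) 0xfc
step 23: b <- c                       0xf0
step 24: d <- d                       0xf0
step 25: c <- (c + 1)                 0xf0
step 26: eval (c < (4 + (thread // 2))) 0xf0
step 27: b <- c                       0xc0
step 28: d <- d                       0xc0
step 29: c <- (c + 1)                 0xc0
step 30: eval (c < (4 + (thread // 2))) 0xc0
step 31: d <- (b + b)                 0xff
step 32: eval ((thread - d) == -1)    0xff
step 33: b <- ((-8 // -3) * c)        0xff
step 34: c <- (thread // 4)           0xff
step 35: c <- (b + 0)                 0xff
step 36: d <- ((-8 // -2) * thread)   0xff
step 37: b <- min(b, (-5 + thread))   0xff

Answer: 38 steps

c: 8,8,10,10,12,12,14,14
d: 0,4,8,12,16,20,24,28
b: -5,-4,-3,-2,-1,0,1,2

steps = 38; useful = 256; efficiency = 256/304 = 16/19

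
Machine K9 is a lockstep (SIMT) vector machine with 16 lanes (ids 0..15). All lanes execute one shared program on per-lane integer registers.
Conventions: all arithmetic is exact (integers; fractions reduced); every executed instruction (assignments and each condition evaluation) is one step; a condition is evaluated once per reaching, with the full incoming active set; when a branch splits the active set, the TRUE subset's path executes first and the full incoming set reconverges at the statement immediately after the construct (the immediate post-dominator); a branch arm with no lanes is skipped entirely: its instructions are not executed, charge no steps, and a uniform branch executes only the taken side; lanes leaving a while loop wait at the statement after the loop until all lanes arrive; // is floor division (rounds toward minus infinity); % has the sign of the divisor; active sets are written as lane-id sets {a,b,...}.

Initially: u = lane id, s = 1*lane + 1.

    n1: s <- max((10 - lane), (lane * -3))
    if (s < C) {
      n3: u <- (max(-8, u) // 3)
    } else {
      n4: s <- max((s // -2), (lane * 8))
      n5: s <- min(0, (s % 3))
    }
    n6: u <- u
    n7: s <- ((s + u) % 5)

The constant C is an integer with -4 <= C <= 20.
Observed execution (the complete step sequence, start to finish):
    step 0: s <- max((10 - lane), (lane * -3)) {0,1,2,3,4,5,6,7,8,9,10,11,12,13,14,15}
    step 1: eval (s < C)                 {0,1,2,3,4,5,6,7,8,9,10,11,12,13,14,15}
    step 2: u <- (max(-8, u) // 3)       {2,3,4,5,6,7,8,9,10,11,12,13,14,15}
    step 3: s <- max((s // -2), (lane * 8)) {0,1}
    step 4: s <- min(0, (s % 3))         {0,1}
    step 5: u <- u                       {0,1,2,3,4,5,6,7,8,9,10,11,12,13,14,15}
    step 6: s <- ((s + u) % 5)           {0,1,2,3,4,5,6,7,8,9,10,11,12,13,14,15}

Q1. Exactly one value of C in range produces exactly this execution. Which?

Answer: C = 9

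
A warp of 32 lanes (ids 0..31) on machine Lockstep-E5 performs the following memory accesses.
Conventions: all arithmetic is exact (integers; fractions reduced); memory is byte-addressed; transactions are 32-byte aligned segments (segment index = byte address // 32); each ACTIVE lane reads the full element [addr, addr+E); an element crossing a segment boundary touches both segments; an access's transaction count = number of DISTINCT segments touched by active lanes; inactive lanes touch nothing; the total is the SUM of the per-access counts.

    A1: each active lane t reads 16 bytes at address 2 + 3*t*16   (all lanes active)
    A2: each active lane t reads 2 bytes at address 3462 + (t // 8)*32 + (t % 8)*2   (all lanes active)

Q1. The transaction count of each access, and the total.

A1: 48 transactions
A2: 4 transactions

Answer: 48,4; total 52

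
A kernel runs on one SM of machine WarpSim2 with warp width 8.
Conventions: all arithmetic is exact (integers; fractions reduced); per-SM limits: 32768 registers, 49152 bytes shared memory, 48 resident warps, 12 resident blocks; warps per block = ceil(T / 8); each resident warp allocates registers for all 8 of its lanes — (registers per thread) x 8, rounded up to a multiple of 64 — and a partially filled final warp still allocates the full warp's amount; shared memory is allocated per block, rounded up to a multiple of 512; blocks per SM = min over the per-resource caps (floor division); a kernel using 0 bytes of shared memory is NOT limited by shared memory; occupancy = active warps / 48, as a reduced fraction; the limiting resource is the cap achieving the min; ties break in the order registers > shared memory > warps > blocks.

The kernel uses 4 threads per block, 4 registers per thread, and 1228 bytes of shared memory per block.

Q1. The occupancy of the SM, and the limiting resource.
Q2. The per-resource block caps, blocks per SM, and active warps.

Answer: occupancy 1/4, limited by blocks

registers: 512 blocks
shared memory: 32 blocks
warps: 48 blocks
blocks: 12 blocks

Answer: 12 blocks, 12 active warps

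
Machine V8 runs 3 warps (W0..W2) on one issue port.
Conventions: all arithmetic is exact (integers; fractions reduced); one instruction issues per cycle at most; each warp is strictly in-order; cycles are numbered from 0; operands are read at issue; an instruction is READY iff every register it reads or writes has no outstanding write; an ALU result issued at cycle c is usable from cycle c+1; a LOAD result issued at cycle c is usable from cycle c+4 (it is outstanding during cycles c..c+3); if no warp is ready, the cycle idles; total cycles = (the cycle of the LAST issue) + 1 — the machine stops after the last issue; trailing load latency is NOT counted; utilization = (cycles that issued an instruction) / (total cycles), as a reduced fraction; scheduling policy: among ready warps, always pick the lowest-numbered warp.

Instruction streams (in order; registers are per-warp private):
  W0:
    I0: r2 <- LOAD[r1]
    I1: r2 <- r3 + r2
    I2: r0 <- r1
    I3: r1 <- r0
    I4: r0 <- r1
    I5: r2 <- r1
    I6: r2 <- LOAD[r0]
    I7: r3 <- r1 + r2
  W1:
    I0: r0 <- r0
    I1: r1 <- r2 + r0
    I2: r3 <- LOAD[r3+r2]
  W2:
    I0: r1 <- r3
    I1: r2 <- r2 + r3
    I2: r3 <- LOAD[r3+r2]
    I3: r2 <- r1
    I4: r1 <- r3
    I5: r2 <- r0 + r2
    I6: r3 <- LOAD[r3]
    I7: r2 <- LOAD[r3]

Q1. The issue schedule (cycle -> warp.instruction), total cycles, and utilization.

cycle 0: W0.I0
cycle 1: W1.I0
cycle 2: W1.I1
cycle 3: W1.I2
cycle 4: W0.I1
cycle 5: W0.I2
cycle 6: W0.I3
cycle 7: W0.I4
cycle 8: W0.I5
cycle 9: W0.I6
cycle 10: W2.I0
cycle 11: W2.I1
cycle 12: W2.I2
cycle 13: W0.I7
cycle 14: W2.I3
cycle 15: idle
cycle 16: W2.I4
cycle 17: W2.I5
cycle 18: W2.I6
cycle 19: idle
cycle 20: idle
cycle 21: idle
cycle 22: W2.I7

Answer: 23 cycles, utilization 19/23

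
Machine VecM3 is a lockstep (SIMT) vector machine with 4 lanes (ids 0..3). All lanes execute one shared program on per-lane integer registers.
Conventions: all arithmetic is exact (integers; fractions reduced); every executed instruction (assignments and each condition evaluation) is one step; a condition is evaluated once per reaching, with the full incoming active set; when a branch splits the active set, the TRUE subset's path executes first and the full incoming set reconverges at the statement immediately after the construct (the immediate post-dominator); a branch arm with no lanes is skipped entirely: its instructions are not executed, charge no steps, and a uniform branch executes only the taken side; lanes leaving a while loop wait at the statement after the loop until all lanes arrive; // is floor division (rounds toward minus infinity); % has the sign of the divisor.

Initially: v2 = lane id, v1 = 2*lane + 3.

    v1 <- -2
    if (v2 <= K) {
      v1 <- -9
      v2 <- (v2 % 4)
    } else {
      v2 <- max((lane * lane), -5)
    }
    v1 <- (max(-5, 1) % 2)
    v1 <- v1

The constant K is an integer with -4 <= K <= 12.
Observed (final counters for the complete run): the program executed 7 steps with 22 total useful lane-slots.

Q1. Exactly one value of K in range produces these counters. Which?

Answer: K = 1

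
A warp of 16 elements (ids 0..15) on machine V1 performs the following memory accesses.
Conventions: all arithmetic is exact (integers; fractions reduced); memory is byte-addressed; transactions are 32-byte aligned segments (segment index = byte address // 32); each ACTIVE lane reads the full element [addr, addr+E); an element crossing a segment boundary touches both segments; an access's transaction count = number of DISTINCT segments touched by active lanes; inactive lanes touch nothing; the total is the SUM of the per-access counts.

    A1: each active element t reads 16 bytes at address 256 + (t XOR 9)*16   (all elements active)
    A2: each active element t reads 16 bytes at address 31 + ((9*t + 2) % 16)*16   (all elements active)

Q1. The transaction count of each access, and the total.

A1: 8 transactions
A2: 9 transactions

Answer: 8,9; total 17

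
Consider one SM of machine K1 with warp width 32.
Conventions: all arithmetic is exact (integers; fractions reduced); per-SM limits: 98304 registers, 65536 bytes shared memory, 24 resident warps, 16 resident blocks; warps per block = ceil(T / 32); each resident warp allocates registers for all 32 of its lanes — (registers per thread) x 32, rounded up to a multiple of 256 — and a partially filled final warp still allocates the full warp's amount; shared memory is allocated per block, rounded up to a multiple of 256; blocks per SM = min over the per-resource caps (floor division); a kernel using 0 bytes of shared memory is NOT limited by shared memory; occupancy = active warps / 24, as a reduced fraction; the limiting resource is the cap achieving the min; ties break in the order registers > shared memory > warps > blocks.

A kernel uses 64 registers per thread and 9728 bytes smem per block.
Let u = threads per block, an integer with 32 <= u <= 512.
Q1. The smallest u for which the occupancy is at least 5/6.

Answer: u = 97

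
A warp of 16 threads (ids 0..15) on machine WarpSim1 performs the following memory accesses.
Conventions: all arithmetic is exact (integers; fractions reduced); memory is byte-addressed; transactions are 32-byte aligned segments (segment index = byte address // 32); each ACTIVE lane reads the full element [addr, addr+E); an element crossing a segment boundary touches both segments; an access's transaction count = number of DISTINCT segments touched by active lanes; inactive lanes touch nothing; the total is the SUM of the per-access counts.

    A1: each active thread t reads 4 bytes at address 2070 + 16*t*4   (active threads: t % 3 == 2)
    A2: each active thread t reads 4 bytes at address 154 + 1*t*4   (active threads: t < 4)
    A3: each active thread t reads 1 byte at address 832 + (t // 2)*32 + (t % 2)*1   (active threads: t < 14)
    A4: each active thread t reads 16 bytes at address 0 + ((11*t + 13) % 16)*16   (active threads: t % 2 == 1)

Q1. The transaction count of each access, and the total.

A1: 5 transactions
A2: 2 transactions
A3: 7 transactions
A4: 8 transactions

Answer: 5,2,7,8; total 22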